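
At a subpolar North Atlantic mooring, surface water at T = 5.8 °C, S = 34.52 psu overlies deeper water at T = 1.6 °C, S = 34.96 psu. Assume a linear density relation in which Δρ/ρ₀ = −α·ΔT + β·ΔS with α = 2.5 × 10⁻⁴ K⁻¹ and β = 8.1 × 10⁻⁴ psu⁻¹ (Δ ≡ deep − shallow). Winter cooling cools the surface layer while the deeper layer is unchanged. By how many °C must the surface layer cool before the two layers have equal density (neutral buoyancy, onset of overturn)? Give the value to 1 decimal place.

Neutral buoyancy requires Δρ = 0, i.e. −α(T_deep − T_surf′) + β(S_deep − S_surf) = 0.
T_surf′ = T_deep − (β/α)·ΔS = 1.6 − (8.1 × 10⁻⁴/2.5 × 10⁻⁴)·(+0.44) = 0.174 °C.
Cooling required: 5.8 − (0.174) = 5.626 °C.

5.6 °C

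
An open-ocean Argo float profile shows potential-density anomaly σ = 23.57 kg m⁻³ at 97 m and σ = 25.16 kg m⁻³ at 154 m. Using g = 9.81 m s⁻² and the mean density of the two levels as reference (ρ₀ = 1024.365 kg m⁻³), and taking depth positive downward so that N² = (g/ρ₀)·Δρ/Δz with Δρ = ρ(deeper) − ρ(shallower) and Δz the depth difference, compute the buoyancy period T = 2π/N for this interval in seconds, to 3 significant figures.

Δρ = 1025.16 − 1023.57 = 1.59 kg m⁻³ over Δz = 154 − 97 = 57 m.
N² = (9.81/1024.365) × (1.59/57) = 2.6714 × 10⁻⁴ s⁻².
N = √(2.6714 × 10⁻⁴) = 0.016344 rad s⁻¹, so T = 2π/N = 384.43 s ≈ 384 s.

384 s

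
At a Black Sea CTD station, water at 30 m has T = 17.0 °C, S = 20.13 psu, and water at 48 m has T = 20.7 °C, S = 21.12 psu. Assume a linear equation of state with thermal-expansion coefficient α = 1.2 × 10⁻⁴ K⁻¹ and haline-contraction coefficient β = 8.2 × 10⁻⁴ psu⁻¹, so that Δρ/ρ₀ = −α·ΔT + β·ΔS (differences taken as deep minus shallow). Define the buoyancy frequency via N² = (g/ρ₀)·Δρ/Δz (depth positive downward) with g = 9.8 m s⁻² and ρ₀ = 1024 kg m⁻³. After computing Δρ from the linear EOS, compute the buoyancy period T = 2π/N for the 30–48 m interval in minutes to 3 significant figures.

ΔT = +3.7 K, ΔS = +0.99 psu (deep − shallow).
Δρ/ρ₀ = −αΔT + βΔS = -4.44 × 10⁻⁴ + 8.118 × 10⁻⁴ = 3.678 × 10⁻⁴, so Δρ ≈ 0.3766 kg m⁻³.
N² = (g/ρ₀)·Δρ/Δz = g·(Δρ/ρ₀)/Δz = 9.8 × 3.678 × 10⁻⁴ / 18 = 2.0025 × 10⁻⁴ s⁻².
N = √(2.0025 × 10⁻⁴) = 0.014151 rad s⁻¹ → T = 2π/N = 444.01 s = 7.4002 min ≈ 7.40 min.

7.40 min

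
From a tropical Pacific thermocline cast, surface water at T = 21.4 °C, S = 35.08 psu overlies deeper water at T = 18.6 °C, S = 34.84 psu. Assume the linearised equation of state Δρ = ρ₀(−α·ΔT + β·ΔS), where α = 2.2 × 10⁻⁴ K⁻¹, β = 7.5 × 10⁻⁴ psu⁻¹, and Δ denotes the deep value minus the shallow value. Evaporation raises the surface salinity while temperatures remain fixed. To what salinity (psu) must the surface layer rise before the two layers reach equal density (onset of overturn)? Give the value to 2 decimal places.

Neutral buoyancy requires −α(T_deep − T_surf) + β(S_deep − S_surf′) = 0.
S_surf′ = S_deep − (α/β)·ΔT = 34.84 − (2.2 × 10⁻⁴/7.5 × 10⁻⁴)·(-2.8) = 35.6613 psu.
Increase required: 35.6613 − 35.08 = 0.5813 psu.

35.66 psu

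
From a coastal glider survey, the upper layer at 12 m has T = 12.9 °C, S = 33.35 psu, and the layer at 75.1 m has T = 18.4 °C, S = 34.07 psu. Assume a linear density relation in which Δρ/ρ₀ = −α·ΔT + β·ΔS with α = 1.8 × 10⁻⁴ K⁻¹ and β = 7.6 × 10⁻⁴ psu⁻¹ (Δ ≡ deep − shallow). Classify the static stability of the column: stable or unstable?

unstable

ΔT = 18.4 − 12.9 = +5.5 K and ΔS = 34.07 − 33.35 = +0.72 psu (deep − shallow).
−αΔT = -9.90 × 10⁻⁴; βΔS = 5.472 × 10⁻⁴; sum Δρ/ρ₀ = -4.428 × 10⁻⁴.
Δρ/ρ₀ < 0, so Δρ < 0: deeper water is lighter → statically unstable; the column would overturn.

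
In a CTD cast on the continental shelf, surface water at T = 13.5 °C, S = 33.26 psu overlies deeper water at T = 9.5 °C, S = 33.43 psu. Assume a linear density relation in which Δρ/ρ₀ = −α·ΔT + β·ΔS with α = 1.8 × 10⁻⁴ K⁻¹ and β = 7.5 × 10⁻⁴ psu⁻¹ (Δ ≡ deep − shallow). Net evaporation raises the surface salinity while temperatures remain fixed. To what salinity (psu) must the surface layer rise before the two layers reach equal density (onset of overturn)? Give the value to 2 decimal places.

Neutral buoyancy requires −α(T_deep − T_surf) + β(S_deep − S_surf′) = 0.
S_surf′ = S_deep − (α/β)·ΔT = 33.43 − (1.8 × 10⁻⁴/7.5 × 10⁻⁴)·(-4.0) = 34.3900 psu.
Increase required: 34.3900 − 33.26 = 1.1300 psu.

34.39 psu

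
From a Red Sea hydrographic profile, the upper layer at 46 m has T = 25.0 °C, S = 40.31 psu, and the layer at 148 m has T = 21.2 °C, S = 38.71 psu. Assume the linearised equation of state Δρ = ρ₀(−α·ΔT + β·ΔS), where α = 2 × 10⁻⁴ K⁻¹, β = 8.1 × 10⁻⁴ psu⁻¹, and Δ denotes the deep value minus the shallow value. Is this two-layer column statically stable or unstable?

unstable

ΔT = 21.2 − 25.0 = -3.8 K and ΔS = 38.71 − 40.31 = -1.60 psu (deep − shallow).
−αΔT = 7.60 × 10⁻⁴; βΔS = -1.296 × 10⁻³; sum Δρ/ρ₀ = -5.36 × 10⁻⁴.
Δρ/ρ₀ < 0, so Δρ < 0: deeper water is lighter → statically unstable; the column would overturn.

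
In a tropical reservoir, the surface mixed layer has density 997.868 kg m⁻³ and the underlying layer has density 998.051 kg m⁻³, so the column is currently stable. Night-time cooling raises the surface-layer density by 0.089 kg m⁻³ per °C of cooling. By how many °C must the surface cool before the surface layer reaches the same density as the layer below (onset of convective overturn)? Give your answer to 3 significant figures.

Density deficit of the surface layer: 998.051 − 997.868 = 0.183 kg m⁻³.
Required change = 0.183 / 0.089 = 2.06 °C.

2.06 °C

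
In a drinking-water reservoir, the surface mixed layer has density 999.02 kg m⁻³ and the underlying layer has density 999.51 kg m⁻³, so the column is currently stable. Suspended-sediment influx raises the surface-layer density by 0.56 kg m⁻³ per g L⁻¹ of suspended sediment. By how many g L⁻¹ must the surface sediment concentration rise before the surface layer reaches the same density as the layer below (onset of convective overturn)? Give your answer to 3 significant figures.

Density deficit of the surface layer: 999.51 − 999.02 = 0.49 kg m⁻³.
Required change = 0.49 / 0.56 = 0.875 g L⁻¹.

0.875 g L⁻¹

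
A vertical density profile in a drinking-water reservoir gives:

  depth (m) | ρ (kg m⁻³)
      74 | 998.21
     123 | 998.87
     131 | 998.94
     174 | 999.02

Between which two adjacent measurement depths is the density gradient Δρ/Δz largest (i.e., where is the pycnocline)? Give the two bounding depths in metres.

Compute the density gradient over each adjacent pair:
  74–123 m: Δρ/Δz = 0.66/49 = 0.013 kg m⁻⁴
  123–131 m: Δρ/Δz = 0.07/8 = 8.8 × 10⁻³ kg m⁻⁴
  131–174 m: Δρ/Δz = 0.08/43 = 1.9 × 10⁻³ kg m⁻⁴
The largest gradient is in the 74–123 m interval — the pycnocline.

74–123 m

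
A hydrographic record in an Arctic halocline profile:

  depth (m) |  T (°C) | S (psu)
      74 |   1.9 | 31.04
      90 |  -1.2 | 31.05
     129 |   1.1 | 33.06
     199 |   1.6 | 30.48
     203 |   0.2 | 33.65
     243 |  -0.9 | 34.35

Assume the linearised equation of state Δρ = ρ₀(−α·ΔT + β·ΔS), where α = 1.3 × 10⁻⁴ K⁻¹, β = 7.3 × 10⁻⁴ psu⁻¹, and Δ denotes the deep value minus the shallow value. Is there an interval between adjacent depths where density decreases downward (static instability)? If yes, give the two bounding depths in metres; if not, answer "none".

Evaluate Δρ/ρ₀ = −αΔT + βΔS across each adjacent pair:
  74–90 m: −αΔT+βΔS = −(1.3 × 10⁻⁴)(-3.1)+(7.3 × 10⁻⁴)(+0.01) = 4.1 × 10⁻⁴ → stable
  90–129 m: −αΔT+βΔS = −(1.3 × 10⁻⁴)(+2.3)+(7.3 × 10⁻⁴)(+2.01) = 1.2 × 10⁻³ → stable
  129–199 m: −αΔT+βΔS = −(1.3 × 10⁻⁴)(+0.5)+(7.3 × 10⁻⁴)(-2.58) = -1.9 × 10⁻³ → UNSTABLE
  199–203 m: −αΔT+βΔS = −(1.3 × 10⁻⁴)(-1.4)+(7.3 × 10⁻⁴)(+3.17) = 2.5 × 10⁻³ → stable
  203–243 m: −αΔT+βΔS = −(1.3 × 10⁻⁴)(-1.1)+(7.3 × 10⁻⁴)(+0.70) = 6.5 × 10⁻⁴ → stable
The 129–199 m interval has Δρ < 0: lighter water underlies denser water.

129–199 m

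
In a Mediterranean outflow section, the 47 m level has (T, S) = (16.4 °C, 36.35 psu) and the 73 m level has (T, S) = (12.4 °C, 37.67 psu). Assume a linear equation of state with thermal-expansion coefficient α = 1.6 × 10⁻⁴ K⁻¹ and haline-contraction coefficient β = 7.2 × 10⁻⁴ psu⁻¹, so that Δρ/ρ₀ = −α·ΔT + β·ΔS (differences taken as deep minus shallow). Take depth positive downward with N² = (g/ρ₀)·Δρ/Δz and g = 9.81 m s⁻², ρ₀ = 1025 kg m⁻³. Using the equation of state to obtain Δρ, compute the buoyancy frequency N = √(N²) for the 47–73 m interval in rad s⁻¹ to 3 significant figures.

0.0245 rad s⁻¹

ΔT = -4.0 K, ΔS = +1.32 psu (deep − shallow).
Δρ/ρ₀ = −αΔT + βΔS = 6.40 × 10⁻⁴ + 9.504 × 10⁻⁴ = 1.5904 × 10⁻³, so Δρ ≈ 1.630 kg m⁻³.
N² = (g/ρ₀)·Δρ/Δz = g·(Δρ/ρ₀)/Δz = 9.81 × 1.5904 × 10⁻³ / 26 = 6.0007 × 10⁻⁴ s⁻².
N = √(6.0007 × 10⁻⁴) = 0.024496 rad s⁻¹ ≈ 0.0245 rad s⁻¹.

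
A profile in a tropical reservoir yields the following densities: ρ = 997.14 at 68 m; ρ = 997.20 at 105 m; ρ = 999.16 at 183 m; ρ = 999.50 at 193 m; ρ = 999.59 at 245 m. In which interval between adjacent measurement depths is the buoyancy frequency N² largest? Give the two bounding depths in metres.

Compute the density gradient over each adjacent pair:
  68–105 m: Δρ/Δz = 0.06/37 = 1.6 × 10⁻³ kg m⁻⁴
  105–183 m: Δρ/Δz = 1.96/78 = 0.025 kg m⁻⁴
  183–193 m: Δρ/Δz = 0.34/10 = 0.034 kg m⁻⁴
  193–245 m: Δρ/Δz = 0.09/52 = 1.7 × 10⁻³ kg m⁻⁴
The largest gradient is in the 183–193 m interval — the pycnocline.

183–193 m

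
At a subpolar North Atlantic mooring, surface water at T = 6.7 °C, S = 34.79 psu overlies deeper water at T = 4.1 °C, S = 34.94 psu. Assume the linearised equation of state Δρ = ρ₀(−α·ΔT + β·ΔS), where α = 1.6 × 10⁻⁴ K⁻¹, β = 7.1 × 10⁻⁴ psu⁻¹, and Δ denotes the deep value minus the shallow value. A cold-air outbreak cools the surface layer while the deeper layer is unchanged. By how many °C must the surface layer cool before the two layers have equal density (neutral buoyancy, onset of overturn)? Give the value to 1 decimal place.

Neutral buoyancy requires Δρ = 0, i.e. −α(T_deep − T_surf′) + β(S_deep − S_surf) = 0.
T_surf′ = T_deep − (β/α)·ΔS = 4.1 − (7.1 × 10⁻⁴/1.6 × 10⁻⁴)·(+0.15) = 3.434 °C.
Cooling required: 6.7 − (3.434) = 3.266 °C.

3.3 °C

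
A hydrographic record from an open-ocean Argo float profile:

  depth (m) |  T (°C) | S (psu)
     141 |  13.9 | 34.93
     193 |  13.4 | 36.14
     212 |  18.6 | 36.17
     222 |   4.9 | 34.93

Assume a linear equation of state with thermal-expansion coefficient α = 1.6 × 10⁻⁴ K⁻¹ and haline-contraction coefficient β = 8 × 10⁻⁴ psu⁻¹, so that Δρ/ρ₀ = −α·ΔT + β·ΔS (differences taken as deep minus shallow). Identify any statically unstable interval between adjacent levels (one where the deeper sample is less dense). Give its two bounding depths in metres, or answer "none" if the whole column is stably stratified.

Evaluate Δρ/ρ₀ = −αΔT + βΔS across each adjacent pair:
  141–193 m: −αΔT+βΔS = −(1.6 × 10⁻⁴)(-0.5)+(8 × 10⁻⁴)(+1.21) = 1.0 × 10⁻³ → stable
  193–212 m: −αΔT+βΔS = −(1.6 × 10⁻⁴)(+5.2)+(8 × 10⁻⁴)(+0.03) = -8.1 × 10⁻⁴ → UNSTABLE
  212–222 m: −αΔT+βΔS = −(1.6 × 10⁻⁴)(-13.7)+(8 × 10⁻⁴)(-1.24) = 1.2 × 10⁻³ → stable
The 193–212 m interval has Δρ < 0: lighter water underlies denser water.

193–212 m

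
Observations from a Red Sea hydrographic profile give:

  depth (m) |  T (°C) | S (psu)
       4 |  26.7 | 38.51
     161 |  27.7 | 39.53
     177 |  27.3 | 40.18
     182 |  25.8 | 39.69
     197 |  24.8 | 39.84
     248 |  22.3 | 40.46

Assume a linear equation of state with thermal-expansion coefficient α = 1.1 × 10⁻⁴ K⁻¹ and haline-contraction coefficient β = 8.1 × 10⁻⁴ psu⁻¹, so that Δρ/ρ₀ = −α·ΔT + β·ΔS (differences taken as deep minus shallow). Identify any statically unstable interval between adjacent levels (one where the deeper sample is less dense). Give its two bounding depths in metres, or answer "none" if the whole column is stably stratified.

177–182 m

Evaluate Δρ/ρ₀ = −αΔT + βΔS across each adjacent pair:
  4–161 m: −αΔT+βΔS = −(1.1 × 10⁻⁴)(+1.0)+(8.1 × 10⁻⁴)(+1.02) = 7.2 × 10⁻⁴ → stable
  161–177 m: −αΔT+βΔS = −(1.1 × 10⁻⁴)(-0.4)+(8.1 × 10⁻⁴)(+0.65) = 5.7 × 10⁻⁴ → stable
  177–182 m: −αΔT+βΔS = −(1.1 × 10⁻⁴)(-1.5)+(8.1 × 10⁻⁴)(-0.49) = -2.3 × 10⁻⁴ → UNSTABLE
  182–197 m: −αΔT+βΔS = −(1.1 × 10⁻⁴)(-1.0)+(8.1 × 10⁻⁴)(+0.15) = 2.3 × 10⁻⁴ → stable
  197–248 m: −αΔT+βΔS = −(1.1 × 10⁻⁴)(-2.5)+(8.1 × 10⁻⁴)(+0.62) = 7.8 × 10⁻⁴ → stable
The 177–182 m interval has Δρ < 0: lighter water underlies denser water.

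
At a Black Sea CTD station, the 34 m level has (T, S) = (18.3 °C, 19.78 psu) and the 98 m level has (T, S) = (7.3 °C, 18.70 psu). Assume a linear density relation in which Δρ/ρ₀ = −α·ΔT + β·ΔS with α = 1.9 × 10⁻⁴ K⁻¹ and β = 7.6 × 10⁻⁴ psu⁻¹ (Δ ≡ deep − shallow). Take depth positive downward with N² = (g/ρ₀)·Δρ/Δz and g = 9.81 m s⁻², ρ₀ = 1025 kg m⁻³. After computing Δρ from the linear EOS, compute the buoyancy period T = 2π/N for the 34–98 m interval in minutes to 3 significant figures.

7.51 min

ΔT = -11.0 K, ΔS = -1.08 psu (deep − shallow).
Δρ/ρ₀ = −αΔT + βΔS = 2.09 × 10⁻³ − 8.208 × 10⁻⁴ = 1.2692 × 10⁻³, so Δρ ≈ 1.301 kg m⁻³.
N² = (g/ρ₀)·Δρ/Δz = g·(Δρ/ρ₀)/Δz = 9.81 × 1.2692 × 10⁻³ / 64 = 1.9454 × 10⁻⁴ s⁻².
N = √(1.9454 × 10⁻⁴) = 0.013948 rad s⁻¹ → T = 2π/N = 450.47 s = 7.5078 min ≈ 7.51 min.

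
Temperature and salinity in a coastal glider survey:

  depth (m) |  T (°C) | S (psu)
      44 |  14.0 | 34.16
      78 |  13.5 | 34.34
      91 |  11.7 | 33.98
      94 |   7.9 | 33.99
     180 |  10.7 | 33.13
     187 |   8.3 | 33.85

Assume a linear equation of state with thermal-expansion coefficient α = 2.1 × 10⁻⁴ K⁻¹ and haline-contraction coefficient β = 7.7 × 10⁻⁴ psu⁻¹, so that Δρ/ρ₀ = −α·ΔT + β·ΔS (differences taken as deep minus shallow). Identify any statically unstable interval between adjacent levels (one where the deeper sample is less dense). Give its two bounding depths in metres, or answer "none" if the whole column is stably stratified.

94–180 m

Evaluate Δρ/ρ₀ = −αΔT + βΔS across each adjacent pair:
  44–78 m: −αΔT+βΔS = −(2.1 × 10⁻⁴)(-0.5)+(7.7 × 10⁻⁴)(+0.18) = 2.4 × 10⁻⁴ → stable
  78–91 m: −αΔT+βΔS = −(2.1 × 10⁻⁴)(-1.8)+(7.7 × 10⁻⁴)(-0.36) = 1.0 × 10⁻⁴ → stable
  91–94 m: −αΔT+βΔS = −(2.1 × 10⁻⁴)(-3.8)+(7.7 × 10⁻⁴)(+0.01) = 8.1 × 10⁻⁴ → stable
  94–180 m: −αΔT+βΔS = −(2.1 × 10⁻⁴)(+2.8)+(7.7 × 10⁻⁴)(-0.86) = -1.3 × 10⁻³ → UNSTABLE
  180–187 m: −αΔT+βΔS = −(2.1 × 10⁻⁴)(-2.4)+(7.7 × 10⁻⁴)(+0.72) = 1.1 × 10⁻³ → stable
The 94–180 m interval has Δρ < 0: lighter water underlies denser water.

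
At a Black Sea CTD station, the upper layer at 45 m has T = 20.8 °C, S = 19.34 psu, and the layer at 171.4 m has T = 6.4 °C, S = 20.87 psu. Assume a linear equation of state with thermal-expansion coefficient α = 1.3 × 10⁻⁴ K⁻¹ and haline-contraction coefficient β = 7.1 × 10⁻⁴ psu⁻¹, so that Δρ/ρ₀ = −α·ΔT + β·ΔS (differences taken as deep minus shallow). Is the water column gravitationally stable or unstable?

ΔT = 6.4 − 20.8 = -14.4 K and ΔS = 20.87 − 19.34 = +1.53 psu (deep − shallow).
−αΔT = 1.872 × 10⁻³; βΔS = 1.0863 × 10⁻³; sum Δρ/ρ₀ = 2.9583 × 10⁻³.
Δρ/ρ₀ > 0, so Δρ > 0: deeper water is denser → statically stable.

stable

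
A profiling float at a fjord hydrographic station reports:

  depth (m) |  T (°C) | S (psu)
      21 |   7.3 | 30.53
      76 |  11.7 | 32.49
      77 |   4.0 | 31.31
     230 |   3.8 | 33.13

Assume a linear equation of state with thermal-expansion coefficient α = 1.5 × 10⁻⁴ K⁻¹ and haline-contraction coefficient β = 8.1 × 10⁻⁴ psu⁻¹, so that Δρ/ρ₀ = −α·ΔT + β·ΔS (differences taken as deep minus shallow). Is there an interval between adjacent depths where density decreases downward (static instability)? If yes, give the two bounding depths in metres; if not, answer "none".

none

Evaluate Δρ/ρ₀ = −αΔT + βΔS across each adjacent pair:
  21–76 m: −αΔT+βΔS = −(1.5 × 10⁻⁴)(+4.4)+(8.1 × 10⁻⁴)(+1.96) = 9.3 × 10⁻⁴ → stable
  76–77 m: −αΔT+βΔS = −(1.5 × 10⁻⁴)(-7.7)+(8.1 × 10⁻⁴)(-1.18) = 2.0 × 10⁻⁴ → stable
  77–230 m: −αΔT+βΔS = −(1.5 × 10⁻⁴)(-0.2)+(8.1 × 10⁻⁴)(+1.82) = 1.5 × 10⁻³ → stable
Every interval has Δρ > 0: the column is stably stratified throughout.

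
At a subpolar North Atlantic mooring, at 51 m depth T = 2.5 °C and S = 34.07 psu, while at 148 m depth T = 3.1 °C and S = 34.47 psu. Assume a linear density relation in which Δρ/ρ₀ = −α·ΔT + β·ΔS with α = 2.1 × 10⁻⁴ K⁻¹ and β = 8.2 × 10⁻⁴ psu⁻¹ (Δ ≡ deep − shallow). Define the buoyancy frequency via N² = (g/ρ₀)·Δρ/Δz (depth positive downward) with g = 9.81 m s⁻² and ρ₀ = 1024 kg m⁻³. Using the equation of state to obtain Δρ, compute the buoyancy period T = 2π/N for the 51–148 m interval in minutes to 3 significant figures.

23.2 min

ΔT = +0.6 K, ΔS = +0.40 psu (deep − shallow).
Δρ/ρ₀ = −αΔT + βΔS = -1.26 × 10⁻⁴ + 3.28 × 10⁻⁴ = 2.02 × 10⁻⁴, so Δρ ≈ 0.2068 kg m⁻³.
N² = (g/ρ₀)·Δρ/Δz = g·(Δρ/ρ₀)/Δz = 9.81 × 2.02 × 10⁻⁴ / 97 = 2.0429 × 10⁻⁵ s⁻².
N = √(2.0429 × 10⁻⁵) = 4.5198 × 10⁻³ rad s⁻¹ → T = 2π/N = 1.3901 × 10³ s = 23.168 min ≈ 23.2 min.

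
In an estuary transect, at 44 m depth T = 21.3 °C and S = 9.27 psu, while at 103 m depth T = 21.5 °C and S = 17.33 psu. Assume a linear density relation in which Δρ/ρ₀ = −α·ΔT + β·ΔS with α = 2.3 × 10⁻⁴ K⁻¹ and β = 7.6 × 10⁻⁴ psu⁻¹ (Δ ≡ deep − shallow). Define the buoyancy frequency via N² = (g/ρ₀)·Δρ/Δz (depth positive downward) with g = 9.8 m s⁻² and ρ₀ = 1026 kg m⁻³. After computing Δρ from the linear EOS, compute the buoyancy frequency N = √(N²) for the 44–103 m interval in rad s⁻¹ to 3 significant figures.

ΔT = +0.2 K, ΔS = +8.06 psu (deep − shallow).
Δρ/ρ₀ = −αΔT + βΔS = -4.60 × 10⁻⁵ + 6.1256 × 10⁻³ = 6.0796 × 10⁻³, so Δρ ≈ 6.238 kg m⁻³.
N² = (g/ρ₀)·Δρ/Δz = g·(Δρ/ρ₀)/Δz = 9.8 × 6.0796 × 10⁻³ / 59 = 1.0098 × 10⁻³ s⁻².
N = √(1.0098 × 10⁻³) = 0.031777 rad s⁻¹ ≈ 0.0318 rad s⁻¹.

0.0318 rad s⁻¹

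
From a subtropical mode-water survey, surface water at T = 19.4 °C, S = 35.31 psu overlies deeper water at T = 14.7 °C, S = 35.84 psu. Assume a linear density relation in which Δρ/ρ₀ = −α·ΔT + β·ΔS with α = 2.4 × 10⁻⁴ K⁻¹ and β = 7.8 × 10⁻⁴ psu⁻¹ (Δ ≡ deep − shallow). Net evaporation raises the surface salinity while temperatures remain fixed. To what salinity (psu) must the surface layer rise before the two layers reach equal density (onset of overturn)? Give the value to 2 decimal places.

37.29 psu

Neutral buoyancy requires −α(T_deep − T_surf) + β(S_deep − S_surf′) = 0.
S_surf′ = S_deep − (α/β)·ΔT = 35.84 − (2.4 × 10⁻⁴/7.8 × 10⁻⁴)·(-4.7) = 37.2862 psu.
Increase required: 37.2862 − 35.31 = 1.9762 psu.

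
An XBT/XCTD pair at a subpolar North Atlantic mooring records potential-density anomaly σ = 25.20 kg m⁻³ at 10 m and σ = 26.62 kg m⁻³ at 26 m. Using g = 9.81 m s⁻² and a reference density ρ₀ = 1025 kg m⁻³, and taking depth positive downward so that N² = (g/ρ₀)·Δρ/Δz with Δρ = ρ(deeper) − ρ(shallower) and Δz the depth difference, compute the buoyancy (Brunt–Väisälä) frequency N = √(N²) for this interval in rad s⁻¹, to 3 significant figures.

Δρ = 1026.62 − 1025.20 = 1.42 kg m⁻³ over Δz = 26 − 10 = 16 m.
N² = (9.81/1025) × (1.42/16) = 8.4940 × 10⁻⁴ s⁻².
N = √(8.4940 × 10⁻⁴) = 0.029144 rad s⁻¹ ≈ 0.0291 rad s⁻¹.

0.0291 rad s⁻¹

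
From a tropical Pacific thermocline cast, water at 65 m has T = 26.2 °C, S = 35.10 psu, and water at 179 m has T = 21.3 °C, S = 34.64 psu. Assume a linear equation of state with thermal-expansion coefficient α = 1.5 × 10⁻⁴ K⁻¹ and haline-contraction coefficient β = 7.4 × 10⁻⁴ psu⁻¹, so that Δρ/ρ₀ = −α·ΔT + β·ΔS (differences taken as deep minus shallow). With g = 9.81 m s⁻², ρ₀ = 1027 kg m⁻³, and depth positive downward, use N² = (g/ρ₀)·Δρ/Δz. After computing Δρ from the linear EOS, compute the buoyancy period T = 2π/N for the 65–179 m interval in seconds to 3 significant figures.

ΔT = -4.9 K, ΔS = -0.46 psu (deep − shallow).
Δρ/ρ₀ = −αΔT + βΔS = 7.35 × 10⁻⁴ − 3.404 × 10⁻⁴ = 3.946 × 10⁻⁴, so Δρ ≈ 0.4053 kg m⁻³.
N² = (g/ρ₀)·Δρ/Δz = g·(Δρ/ρ₀)/Δz = 9.81 × 3.946 × 10⁻⁴ / 114 = 3.3956 × 10⁻⁵ s⁻².
N = √(3.3956 × 10⁻⁵) = 5.8272 × 10⁻³ rad s⁻¹ → T = 2π/N = 1.0783 × 10³ s ≈ 1.08 × 10³ s.

1.08 × 10³ s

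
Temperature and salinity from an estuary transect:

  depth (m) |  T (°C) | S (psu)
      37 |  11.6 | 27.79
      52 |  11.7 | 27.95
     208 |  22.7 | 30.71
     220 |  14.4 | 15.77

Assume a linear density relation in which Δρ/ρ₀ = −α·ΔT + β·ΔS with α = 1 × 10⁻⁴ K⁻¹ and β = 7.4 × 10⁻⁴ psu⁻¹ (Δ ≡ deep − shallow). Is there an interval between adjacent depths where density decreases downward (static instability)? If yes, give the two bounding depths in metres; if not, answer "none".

208–220 m

Evaluate Δρ/ρ₀ = −αΔT + βΔS across each adjacent pair:
  37–52 m: −αΔT+βΔS = −(1 × 10⁻⁴)(+0.1)+(7.4 × 10⁻⁴)(+0.16) = 1.1 × 10⁻⁴ → stable
  52–208 m: −αΔT+βΔS = −(1 × 10⁻⁴)(+11.0)+(7.4 × 10⁻⁴)(+2.76) = 9.4 × 10⁻⁴ → stable
  208–220 m: −αΔT+βΔS = −(1 × 10⁻⁴)(-8.3)+(7.4 × 10⁻⁴)(-14.94) = -0.010 → UNSTABLE
The 208–220 m interval has Δρ < 0: lighter water underlies denser water.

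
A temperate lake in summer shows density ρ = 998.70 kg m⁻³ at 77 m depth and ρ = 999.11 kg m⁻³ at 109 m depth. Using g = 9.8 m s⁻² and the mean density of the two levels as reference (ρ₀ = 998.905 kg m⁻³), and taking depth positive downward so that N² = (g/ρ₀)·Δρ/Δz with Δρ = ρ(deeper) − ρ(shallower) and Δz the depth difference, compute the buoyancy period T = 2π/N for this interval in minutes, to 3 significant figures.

Δρ = 999.11 − 998.70 = 0.41 kg m⁻³ over Δz = 109 − 77 = 32 m.
N² = (9.8/998.905) × (0.41/32) = 1.2570 × 10⁻⁴ s⁻².
N = √(1.2570 × 10⁻⁴) = 0.011212 rad s⁻¹, so T = 2π/N = 560.40 s = 9.3400 min ≈ 9.34 min.

9.34 min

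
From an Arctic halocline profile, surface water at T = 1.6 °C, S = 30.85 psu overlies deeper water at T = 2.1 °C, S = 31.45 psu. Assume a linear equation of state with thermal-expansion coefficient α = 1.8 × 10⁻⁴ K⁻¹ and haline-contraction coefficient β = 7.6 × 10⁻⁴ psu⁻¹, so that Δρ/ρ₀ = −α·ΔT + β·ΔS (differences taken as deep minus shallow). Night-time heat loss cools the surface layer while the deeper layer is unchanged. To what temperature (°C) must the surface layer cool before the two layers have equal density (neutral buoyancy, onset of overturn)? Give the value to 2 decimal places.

-0.43 °C

Neutral buoyancy requires Δρ = 0, i.e. −α(T_deep − T_surf′) + β(S_deep − S_surf) = 0.
T_surf′ = T_deep − (β/α)·ΔS = 2.1 − (7.6 × 10⁻⁴/1.8 × 10⁻⁴)·(+0.60) = -0.4333 °C.
Cooling required: 1.6 − (-0.4333) = 2.0333 °C.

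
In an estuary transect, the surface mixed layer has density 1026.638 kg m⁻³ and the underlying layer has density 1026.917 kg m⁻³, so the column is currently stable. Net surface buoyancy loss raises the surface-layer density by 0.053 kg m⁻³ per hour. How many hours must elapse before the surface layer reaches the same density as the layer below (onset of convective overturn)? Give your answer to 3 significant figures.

5.26 hours

Density deficit of the surface layer: 1026.917 − 1026.638 = 0.279 kg m⁻³.
Required change = 0.279 / 0.053 = 5.26 hours.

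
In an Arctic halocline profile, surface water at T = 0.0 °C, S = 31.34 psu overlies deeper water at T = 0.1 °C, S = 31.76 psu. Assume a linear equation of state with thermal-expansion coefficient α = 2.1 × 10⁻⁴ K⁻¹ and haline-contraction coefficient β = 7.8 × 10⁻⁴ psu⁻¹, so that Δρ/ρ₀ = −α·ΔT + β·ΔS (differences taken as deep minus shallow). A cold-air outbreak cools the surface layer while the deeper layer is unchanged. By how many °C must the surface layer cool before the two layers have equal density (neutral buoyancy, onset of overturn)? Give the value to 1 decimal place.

1.5 °C

Neutral buoyancy requires Δρ = 0, i.e. −α(T_deep − T_surf′) + β(S_deep − S_surf) = 0.
T_surf′ = T_deep − (β/α)·ΔS = 0.1 − (7.8 × 10⁻⁴/2.1 × 10⁻⁴)·(+0.42) = -1.460 °C.
Cooling required: 0.0 − (-1.460) = 1.460 °C.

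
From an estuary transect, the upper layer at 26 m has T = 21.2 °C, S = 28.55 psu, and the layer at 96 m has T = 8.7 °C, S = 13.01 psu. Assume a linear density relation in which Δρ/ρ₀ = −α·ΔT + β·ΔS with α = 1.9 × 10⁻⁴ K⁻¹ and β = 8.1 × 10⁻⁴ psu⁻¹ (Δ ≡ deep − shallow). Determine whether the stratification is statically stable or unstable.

ΔT = 8.7 − 21.2 = -12.5 K and ΔS = 13.01 − 28.55 = -15.54 psu (deep − shallow).
−αΔT = 2.375 × 10⁻³; βΔS = -0.0125874; sum Δρ/ρ₀ = -0.0102124.
Δρ/ρ₀ < 0, so Δρ < 0: deeper water is lighter → statically unstable; the column would overturn.

unstable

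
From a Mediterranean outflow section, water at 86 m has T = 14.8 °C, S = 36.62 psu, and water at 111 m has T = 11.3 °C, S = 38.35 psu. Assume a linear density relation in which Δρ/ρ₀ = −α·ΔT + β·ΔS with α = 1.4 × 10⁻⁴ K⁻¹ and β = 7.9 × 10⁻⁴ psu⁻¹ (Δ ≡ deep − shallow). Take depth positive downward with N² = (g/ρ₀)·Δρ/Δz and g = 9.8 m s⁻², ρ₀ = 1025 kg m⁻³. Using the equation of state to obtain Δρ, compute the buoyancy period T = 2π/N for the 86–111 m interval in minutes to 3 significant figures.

3.88 min

ΔT = -3.5 K, ΔS = +1.73 psu (deep − shallow).
Δρ/ρ₀ = −αΔT + βΔS = 4.90 × 10⁻⁴ + 1.3667 × 10⁻³ = 1.8567 × 10⁻³, so Δρ ≈ 1.903 kg m⁻³.
N² = (g/ρ₀)·Δρ/Δz = g·(Δρ/ρ₀)/Δz = 9.8 × 1.8567 × 10⁻³ / 25 = 7.2783 × 10⁻⁴ s⁻².
N = √(7.2783 × 10⁻⁴) = 0.026978 rad s⁻¹ → T = 2π/N = 232.90 s = 3.8817 min ≈ 3.88 min.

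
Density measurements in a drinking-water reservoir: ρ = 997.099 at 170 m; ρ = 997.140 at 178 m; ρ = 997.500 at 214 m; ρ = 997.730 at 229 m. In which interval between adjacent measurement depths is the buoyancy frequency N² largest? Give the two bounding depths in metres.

Compute the density gradient over each adjacent pair:
  170–178 m: Δρ/Δz = 0.041/8 = 5.1 × 10⁻³ kg m⁻⁴
  178–214 m: Δρ/Δz = 0.360/36 = 0.010 kg m⁻⁴
  214–229 m: Δρ/Δz = 0.230/15 = 0.015 kg m⁻⁴
The largest gradient is in the 214–229 m interval — the pycnocline.

214–229 m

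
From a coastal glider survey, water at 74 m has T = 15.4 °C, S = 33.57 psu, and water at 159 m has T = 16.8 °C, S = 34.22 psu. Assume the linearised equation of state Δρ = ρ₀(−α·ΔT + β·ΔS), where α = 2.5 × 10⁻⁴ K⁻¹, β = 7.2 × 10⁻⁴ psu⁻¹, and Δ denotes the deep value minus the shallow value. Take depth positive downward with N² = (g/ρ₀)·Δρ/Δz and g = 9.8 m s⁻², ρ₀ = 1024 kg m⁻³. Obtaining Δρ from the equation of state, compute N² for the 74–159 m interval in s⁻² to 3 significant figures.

1.36 × 10⁻⁵ s⁻²

ΔT = +1.4 K, ΔS = +0.65 psu (deep − shallow).
Δρ/ρ₀ = −αΔT + βΔS = -3.50 × 10⁻⁴ + 4.68 × 10⁻⁴ = 1.18 × 10⁻⁴, so Δρ ≈ 0.1208 kg m⁻³.
N² = (g/ρ₀)·Δρ/Δz = g·(Δρ/ρ₀)/Δz = 9.8 × 1.18 × 10⁻⁴ / 85 = 1.3605 × 10⁻⁵ s⁻² ≈ 1.36 × 10⁻⁵ s⁻².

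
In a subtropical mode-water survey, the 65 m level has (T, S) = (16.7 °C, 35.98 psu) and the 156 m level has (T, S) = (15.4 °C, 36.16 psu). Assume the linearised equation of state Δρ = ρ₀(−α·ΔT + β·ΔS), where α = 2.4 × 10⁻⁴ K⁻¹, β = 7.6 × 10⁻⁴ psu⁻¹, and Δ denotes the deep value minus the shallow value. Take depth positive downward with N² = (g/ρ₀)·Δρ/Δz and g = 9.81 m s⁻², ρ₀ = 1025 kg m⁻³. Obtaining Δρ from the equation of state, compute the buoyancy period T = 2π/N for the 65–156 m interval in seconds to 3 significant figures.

ΔT = -1.3 K, ΔS = +0.18 psu (deep − shallow).
Δρ/ρ₀ = −αΔT + βΔS = 3.12 × 10⁻⁴ + 1.368 × 10⁻⁴ = 4.488 × 10⁻⁴, so Δρ ≈ 0.4600 kg m⁻³.
N² = (g/ρ₀)·Δρ/Δz = g·(Δρ/ρ₀)/Δz = 9.81 × 4.488 × 10⁻⁴ / 91 = 4.8382 × 10⁻⁵ s⁻².
N = √(4.8382 × 10⁻⁵) = 6.9557 × 10⁻³ rad s⁻¹ → T = 2π/N = 903.31 s ≈ 903 s.

903 s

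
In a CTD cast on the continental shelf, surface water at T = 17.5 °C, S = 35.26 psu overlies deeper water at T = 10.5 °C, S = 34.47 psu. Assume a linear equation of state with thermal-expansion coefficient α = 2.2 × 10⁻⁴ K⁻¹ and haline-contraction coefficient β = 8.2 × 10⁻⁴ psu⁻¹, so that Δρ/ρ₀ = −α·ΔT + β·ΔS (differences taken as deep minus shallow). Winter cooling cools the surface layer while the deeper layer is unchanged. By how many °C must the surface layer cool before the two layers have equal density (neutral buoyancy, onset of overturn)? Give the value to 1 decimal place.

Neutral buoyancy requires Δρ = 0, i.e. −α(T_deep − T_surf′) + β(S_deep − S_surf) = 0.
T_surf′ = T_deep − (β/α)·ΔS = 10.5 − (8.2 × 10⁻⁴/2.2 × 10⁻⁴)·(-0.79) = 13.445 °C.
Cooling required: 17.5 − (13.445) = 4.055 °C.

4.1 °C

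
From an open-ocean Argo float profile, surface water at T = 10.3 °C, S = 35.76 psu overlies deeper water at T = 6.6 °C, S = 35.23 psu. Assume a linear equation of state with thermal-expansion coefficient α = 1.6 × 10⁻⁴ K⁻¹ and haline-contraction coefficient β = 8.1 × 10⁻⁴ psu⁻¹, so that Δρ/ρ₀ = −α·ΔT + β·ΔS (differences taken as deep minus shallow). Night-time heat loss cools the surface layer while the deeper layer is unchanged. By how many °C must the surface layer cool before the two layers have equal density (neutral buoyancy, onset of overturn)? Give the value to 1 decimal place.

1.0 °C

Neutral buoyancy requires Δρ = 0, i.e. −α(T_deep − T_surf′) + β(S_deep − S_surf) = 0.
T_surf′ = T_deep − (β/α)·ΔS = 6.6 − (8.1 × 10⁻⁴/1.6 × 10⁻⁴)·(-0.53) = 9.283 °C.
Cooling required: 10.3 − (9.283) = 1.017 °C.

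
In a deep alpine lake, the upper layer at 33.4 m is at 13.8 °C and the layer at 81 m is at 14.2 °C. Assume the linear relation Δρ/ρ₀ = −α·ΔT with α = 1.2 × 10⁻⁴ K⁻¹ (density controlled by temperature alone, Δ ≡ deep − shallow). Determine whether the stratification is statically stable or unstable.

unstable

ΔT = 14.2 − 13.8 = +0.4 K, so Δρ/ρ₀ = −αΔT = -4.80 × 10⁻⁵.
Δρ/ρ₀ < 0, so Δρ < 0: deeper water is lighter → statically unstable; the column would overturn.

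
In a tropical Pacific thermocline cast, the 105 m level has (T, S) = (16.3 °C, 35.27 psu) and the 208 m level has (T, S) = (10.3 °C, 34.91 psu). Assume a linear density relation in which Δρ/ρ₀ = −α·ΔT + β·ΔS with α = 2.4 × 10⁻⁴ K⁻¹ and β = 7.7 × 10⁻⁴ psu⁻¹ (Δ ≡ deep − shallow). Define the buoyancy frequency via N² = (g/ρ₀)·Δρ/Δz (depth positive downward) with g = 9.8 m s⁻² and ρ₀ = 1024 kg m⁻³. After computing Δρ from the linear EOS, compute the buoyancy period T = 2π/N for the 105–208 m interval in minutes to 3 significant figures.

9.96 min

ΔT = -6.0 K, ΔS = -0.36 psu (deep − shallow).
Δρ/ρ₀ = −αΔT + βΔS = 1.44 × 10⁻³ − 2.772 × 10⁻⁴ = 1.1628 × 10⁻³, so Δρ ≈ 1.191 kg m⁻³.
N² = (g/ρ₀)·Δρ/Δz = g·(Δρ/ρ₀)/Δz = 9.8 × 1.1628 × 10⁻³ / 103 = 1.1064 × 10⁻⁴ s⁻².
N = √(1.1064 × 10⁻⁴) = 0.010519 rad s⁻¹ → T = 2π/N = 597.32 s = 9.9553 min ≈ 9.96 min.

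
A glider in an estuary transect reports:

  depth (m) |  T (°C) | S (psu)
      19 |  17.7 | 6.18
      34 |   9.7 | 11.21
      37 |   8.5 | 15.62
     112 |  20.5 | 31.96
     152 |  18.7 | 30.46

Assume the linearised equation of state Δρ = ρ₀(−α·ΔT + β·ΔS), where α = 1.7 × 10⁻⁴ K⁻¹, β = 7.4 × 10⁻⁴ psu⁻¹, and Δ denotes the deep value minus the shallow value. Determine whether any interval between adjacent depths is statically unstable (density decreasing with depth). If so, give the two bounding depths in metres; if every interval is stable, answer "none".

Evaluate Δρ/ρ₀ = −αΔT + βΔS across each adjacent pair:
  19–34 m: −αΔT+βΔS = −(1.7 × 10⁻⁴)(-8.0)+(7.4 × 10⁻⁴)(+5.03) = 5.1 × 10⁻³ → stable
  34–37 m: −αΔT+βΔS = −(1.7 × 10⁻⁴)(-1.2)+(7.4 × 10⁻⁴)(+4.41) = 3.5 × 10⁻³ → stable
  37–112 m: −αΔT+βΔS = −(1.7 × 10⁻⁴)(+12.0)+(7.4 × 10⁻⁴)(+16.34) = 0.010 → stable
  112–152 m: −αΔT+βΔS = −(1.7 × 10⁻⁴)(-1.8)+(7.4 × 10⁻⁴)(-1.50) = -8.0 × 10⁻⁴ → UNSTABLE
The 112–152 m interval has Δρ < 0: lighter water underlies denser water.

112–152 m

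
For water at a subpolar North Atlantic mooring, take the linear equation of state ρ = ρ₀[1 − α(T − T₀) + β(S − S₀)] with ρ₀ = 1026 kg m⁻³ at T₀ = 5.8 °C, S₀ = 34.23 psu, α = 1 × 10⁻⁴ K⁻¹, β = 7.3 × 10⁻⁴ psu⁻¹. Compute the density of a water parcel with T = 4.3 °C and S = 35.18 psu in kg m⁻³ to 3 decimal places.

T − T₀ = -1.5 K, S − S₀ = +0.95 psu.
Bracket = 1 − α·(-1.5) + β·(+0.95) = 1 + (8.435 × 10⁻⁴) = 1.0008435.
ρ = 1026 × 1.0008435 = 1026.865 kg m⁻³.

1026.865 kg m⁻³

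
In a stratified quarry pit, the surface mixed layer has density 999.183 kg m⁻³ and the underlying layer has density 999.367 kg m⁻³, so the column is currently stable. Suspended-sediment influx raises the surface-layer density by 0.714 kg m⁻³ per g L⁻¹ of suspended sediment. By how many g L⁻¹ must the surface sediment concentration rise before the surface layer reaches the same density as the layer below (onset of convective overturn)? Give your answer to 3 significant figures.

Density deficit of the surface layer: 999.367 − 999.183 = 0.184 kg m⁻³.
Required change = 0.184 / 0.714 = 0.258 g L⁻¹.

0.258 g L⁻¹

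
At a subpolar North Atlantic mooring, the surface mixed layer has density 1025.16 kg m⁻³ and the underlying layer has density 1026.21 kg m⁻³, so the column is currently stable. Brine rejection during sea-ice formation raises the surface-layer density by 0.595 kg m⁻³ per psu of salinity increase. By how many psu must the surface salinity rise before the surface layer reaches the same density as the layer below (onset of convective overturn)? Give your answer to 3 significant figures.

Density deficit of the surface layer: 1026.21 − 1025.16 = 1.05 kg m⁻³.
Required change = 1.05 / 0.595 = 1.76 psu.

1.76 psu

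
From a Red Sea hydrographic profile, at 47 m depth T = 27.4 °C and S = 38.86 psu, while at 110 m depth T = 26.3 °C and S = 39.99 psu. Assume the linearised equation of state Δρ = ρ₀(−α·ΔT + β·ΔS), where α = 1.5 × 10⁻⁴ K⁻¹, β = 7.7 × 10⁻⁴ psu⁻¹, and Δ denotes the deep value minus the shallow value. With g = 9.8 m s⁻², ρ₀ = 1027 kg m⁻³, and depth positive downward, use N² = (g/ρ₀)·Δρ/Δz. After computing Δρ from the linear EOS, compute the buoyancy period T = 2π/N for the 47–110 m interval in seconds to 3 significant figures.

495 s

ΔT = -1.1 K, ΔS = +1.13 psu (deep − shallow).
Δρ/ρ₀ = −αΔT + βΔS = 1.65 × 10⁻⁴ + 8.701 × 10⁻⁴ = 1.0351 × 10⁻³, so Δρ ≈ 1.063 kg m⁻³.
N² = (g/ρ₀)·Δρ/Δz = g·(Δρ/ρ₀)/Δz = 9.8 × 1.0351 × 10⁻³ / 63 = 1.6102 × 10⁻⁴ s⁻².
N = √(1.6102 × 10⁻⁴) = 0.012689 rad s⁻¹ → T = 2π/N = 495.17 s ≈ 495 s.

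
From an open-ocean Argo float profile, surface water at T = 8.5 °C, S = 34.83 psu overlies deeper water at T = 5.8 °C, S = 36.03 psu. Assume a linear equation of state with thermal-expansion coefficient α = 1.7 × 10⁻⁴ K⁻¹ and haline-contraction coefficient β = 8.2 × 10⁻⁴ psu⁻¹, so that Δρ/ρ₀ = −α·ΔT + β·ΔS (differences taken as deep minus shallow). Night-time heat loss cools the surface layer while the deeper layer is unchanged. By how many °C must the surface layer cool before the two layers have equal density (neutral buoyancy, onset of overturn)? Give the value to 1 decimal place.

Neutral buoyancy requires Δρ = 0, i.e. −α(T_deep − T_surf′) + β(S_deep − S_surf) = 0.
T_surf′ = T_deep − (β/α)·ΔS = 5.8 − (8.2 × 10⁻⁴/1.7 × 10⁻⁴)·(+1.20) = 0.012 °C.
Cooling required: 8.5 − (0.012) = 8.488 °C.

8.5 °C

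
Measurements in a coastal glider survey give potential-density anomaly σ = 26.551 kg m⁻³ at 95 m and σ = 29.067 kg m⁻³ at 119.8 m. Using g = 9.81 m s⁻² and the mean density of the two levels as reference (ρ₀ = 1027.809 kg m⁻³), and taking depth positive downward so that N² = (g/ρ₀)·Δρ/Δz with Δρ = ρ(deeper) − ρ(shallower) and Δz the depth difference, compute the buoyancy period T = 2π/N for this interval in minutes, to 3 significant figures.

Δρ = 1029.067 − 1026.551 = 2.516 kg m⁻³ over Δz = 119.8 − 95 = 24.8 m.
N² = (9.81/1027.809) × (2.516/24.8) = 9.6831 × 10⁻⁴ s⁻².
N = √(9.6831 × 10⁻⁴) = 0.031118 rad s⁻¹, so T = 2π/N = 201.91 s = 3.3652 min ≈ 3.37 min.
N² > 0, so the interval is statically stable.

3.37 min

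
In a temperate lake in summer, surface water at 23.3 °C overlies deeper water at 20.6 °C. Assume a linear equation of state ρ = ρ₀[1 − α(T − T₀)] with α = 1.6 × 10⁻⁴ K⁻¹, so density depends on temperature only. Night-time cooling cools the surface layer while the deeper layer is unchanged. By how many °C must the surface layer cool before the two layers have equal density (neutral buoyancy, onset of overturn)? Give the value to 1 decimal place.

2.7 °C

With temperature the only control, equal density requires T_surf′ = T_deep.
T_surf′ = 20.6 °C.
Cooling required: 23.3 − 20.6 = 2.7 °C.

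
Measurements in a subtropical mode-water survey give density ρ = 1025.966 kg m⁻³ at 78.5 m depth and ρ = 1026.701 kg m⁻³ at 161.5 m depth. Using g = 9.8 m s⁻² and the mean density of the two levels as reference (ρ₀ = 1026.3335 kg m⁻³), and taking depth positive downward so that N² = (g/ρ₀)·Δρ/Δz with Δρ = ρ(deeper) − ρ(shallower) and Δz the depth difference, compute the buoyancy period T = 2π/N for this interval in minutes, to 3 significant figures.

11.4 min

Δρ = 1026.701 − 1025.966 = 0.735 kg m⁻³ over Δz = 161.5 − 78.5 = 83 m.
N² = (9.8/1026.3335) × (0.735/83) = 8.4556 × 10⁻⁵ s⁻².
N = √(8.4556 × 10⁻⁵) = 9.1954 × 10⁻³ rad s⁻¹, so T = 2π/N = 683.30 s = 11.388 min ≈ 11.4 min.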